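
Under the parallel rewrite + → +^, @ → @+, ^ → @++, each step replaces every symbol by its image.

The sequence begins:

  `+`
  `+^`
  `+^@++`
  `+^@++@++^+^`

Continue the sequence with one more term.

+^@++@++^+^@++^+^@+++^@++

Rewriting each symbol of +^@++@++^+^: +→+^, ^→@++, @→@+, +→+^, +→+^, @→@+, +→+^, +→+^, ^→@++, +→+^, ^→@++, which concatenates to +^ @++ @+ +^ +^ @+ +^ +^ @++ +^ @++.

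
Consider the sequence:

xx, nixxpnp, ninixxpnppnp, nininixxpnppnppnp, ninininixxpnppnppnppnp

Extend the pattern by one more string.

Every step adds ni to the front and pnp to the end of the previous string.
One more step from ninininixxpnppnppnppnp gives the answer.

nininininixxpnppnppnppnppnp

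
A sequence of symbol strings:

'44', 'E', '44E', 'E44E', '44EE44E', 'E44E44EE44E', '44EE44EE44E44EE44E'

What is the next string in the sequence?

From term 3 onward, concatenate the second-to-last term with the last: 44·E = 44E, E·44E = E44E, …
So term 8 is E44E44EE44E·44EE44EE44E44EE44E.

E44E44EE44E44EE44EE44E44EE44E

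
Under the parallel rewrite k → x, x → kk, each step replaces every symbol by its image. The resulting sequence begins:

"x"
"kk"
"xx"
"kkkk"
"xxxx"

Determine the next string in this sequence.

kkkkkkkk

Apply φ to xxxx symbol by symbol: x→kk, x→kk, x→kk, x→kk; joined: kk kk kk kk.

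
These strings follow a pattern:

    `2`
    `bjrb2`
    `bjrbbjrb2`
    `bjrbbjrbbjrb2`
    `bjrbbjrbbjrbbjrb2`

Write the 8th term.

bjrbbjrbbjrbbjrbbjrbbjrbbjrb2

Every step adds bjrb at the front: s(k+1) = bjrb·s(k).
From bjrbbjrbbjrbbjrb2, 3 further steps: bjrbbjrbbjrbbjrb2 → bjrbbjrbbjrbbjrbbjrb2 → bjrbbjrbbjrbbjrbbjrbbjrb2 → (answer).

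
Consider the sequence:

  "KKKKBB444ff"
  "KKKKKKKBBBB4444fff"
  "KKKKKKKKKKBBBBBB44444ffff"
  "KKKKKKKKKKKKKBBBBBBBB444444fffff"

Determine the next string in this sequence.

KKKKKKKKKKKKKKKKBBBBBBBBBB4444444ffffff

Term n consists of 3n+1 K's, followed by 2n B's, followed by n+2 4's, followed by n+1 f's (n = 1, 2, …).
For the next term, n = 5, so the run lengths are 16, 10, 7, 6.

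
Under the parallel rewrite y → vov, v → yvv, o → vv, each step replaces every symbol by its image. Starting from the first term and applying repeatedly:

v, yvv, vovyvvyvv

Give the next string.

yvvvvyvvvovyvvyvvvovyvvyvv

Rewriting each symbol of vovyvvyvv: v→yvv, o→vv, v→yvv, y→vov, v→yvv, v→yvv, y→vov, v→yvv, v→yvv, which concatenates to yvv vv yvv vov yvv yvv vov yvv yvv.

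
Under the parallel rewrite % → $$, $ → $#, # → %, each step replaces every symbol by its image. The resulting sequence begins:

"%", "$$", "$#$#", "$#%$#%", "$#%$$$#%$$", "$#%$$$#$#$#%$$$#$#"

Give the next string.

Applying the rule to each of the 18 symbols of $#%$$$#$#$#%$$$#$# gives the pieces $# % $$ $# $# $# % $# % $# % $$ $# $# $# % $# %, which concatenate to the answer.

$#%$$$#$#$#%$#%$#%$$$#$#$#%$#%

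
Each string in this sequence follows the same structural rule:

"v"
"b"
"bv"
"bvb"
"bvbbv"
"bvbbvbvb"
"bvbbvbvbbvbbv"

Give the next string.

From term 3 onward, concatenate the last term with the second-to-last: b·v = bv, bv·b = bvb, …
The next term joins bvbbvbvbbvbbv and bvbbvbvb.

bvbbvbvbbvbbvbvbbvbvb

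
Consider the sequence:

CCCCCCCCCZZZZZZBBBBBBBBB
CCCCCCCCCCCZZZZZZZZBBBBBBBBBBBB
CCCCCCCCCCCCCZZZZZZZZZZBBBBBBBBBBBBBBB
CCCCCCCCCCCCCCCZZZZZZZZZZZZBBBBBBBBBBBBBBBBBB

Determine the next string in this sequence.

Term n consists of 2n+3 C's, followed by 2n Z's, followed by 3n B's, where the shown terms are n = 3, 4, 5, 6.
Setting n = 7 gives 17, 14, 21 characters in each block.

CCCCCCCCCCCCCCCCCZZZZZZZZZZZZZZBBBBBBBBBBBBBBBBBBBBB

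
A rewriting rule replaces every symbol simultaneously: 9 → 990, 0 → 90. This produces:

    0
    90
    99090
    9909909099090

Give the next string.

Applying the rule to each of the 13 symbols of 9909909099090 gives the pieces 990 990 90 990 990 90 990 90 990 990 90 990 90, which concatenate to the answer.

9909909099099090990909909909099090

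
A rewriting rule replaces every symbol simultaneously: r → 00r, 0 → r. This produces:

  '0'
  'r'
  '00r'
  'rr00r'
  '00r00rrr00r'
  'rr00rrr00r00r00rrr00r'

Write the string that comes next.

Replace each of the 21 characters of rr00rrr00r00r00rrr00r in place — 00r 00r r r 00r 00r 00r r r 00r r r 00r r r 00r 00r 00r r r 00r — and concatenate.

00r00rrr00r00r00rrr00rrr00rrr00r00r00rrr00r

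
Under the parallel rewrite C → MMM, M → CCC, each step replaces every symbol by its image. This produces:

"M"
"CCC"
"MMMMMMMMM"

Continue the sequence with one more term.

Expanding MMMMMMMMM: M→CCC, M→CCC, M→CCC, M→CCC, M→CCC, M→CCC, M→CCC, M→CCC, M→CCC. Concatenated: CCC CCC CCC CCC CCC CCC CCC CCC CCC.

CCCCCCCCCCCCCCCCCCCCCCCCCCC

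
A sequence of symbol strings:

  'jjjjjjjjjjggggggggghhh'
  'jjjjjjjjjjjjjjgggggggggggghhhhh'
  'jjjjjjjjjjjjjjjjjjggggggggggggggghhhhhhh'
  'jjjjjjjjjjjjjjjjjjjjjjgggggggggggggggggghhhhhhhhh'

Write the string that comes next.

jjjjjjjjjjjjjjjjjjjjjjjjjjggggggggggggggggggggghhhhhhhhhhh

Each string has the form j^{4n+2} g^{3n+3} h^{2n-1}, where the shown terms are n = 2, 3, 4, 5.
Setting n = 6 gives 26, 21, 11 characters in each block.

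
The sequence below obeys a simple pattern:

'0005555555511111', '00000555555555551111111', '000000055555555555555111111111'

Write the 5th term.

00000000000555555555555555555551111111111111

Each string has the form 0^{2n-1} 5^{3n+2} 1^{2n+1}, where the shown terms are n = 2, 3, 4.
Setting n = 6 gives 11, 20, 13 characters in each block.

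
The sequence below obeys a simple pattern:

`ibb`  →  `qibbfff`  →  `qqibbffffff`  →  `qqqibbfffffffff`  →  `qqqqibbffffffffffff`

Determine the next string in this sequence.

s(k+1) = q·s(k)·fff, so each term gains q as a prefix and fff as a suffix.
One more step from qqqqibbffffffffffff gives the answer.

qqqqqibbfffffffffffffff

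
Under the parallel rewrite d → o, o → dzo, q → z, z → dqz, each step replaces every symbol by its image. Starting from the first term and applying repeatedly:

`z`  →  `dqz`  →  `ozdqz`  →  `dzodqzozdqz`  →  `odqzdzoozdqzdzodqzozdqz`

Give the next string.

φ(odqzdzoozdqzdzodqzozdqz) expands symbol-by-symbol to dzo o z dqz o dqz dzo dzo dqz o z dqz o dqz dzo o z dqz dzo dqz o z dqz; joining the 23 pieces gives the next term.

dzoozdqzodqzdzodzodqzozdqzodqzdzoozdqzdzodqzozdqz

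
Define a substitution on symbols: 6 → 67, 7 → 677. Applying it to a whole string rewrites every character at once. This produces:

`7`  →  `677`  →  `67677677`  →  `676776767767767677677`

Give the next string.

Rewriting the 21 symbols of 676776767767767677677 one by one yields 67 677 67 677 677 67 677 67 677 677 67 677 677 67 677 67 677 677 67 677 677; concatenated:

6767767677677676776767767767677677676776767767767677677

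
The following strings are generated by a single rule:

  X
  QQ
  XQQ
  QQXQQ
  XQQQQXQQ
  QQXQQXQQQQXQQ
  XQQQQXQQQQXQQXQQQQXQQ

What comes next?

QQXQQXQQQQXQQXQQQQXQQQQXQQXQQQQXQQ

From term 3 onward, concatenate the second-to-last term with the last: X·QQ = XQQ, QQ·XQQ = QQXQQ, …
The next term joins QQXQQXQQQQXQQ and XQQQQXQQQQXQQXQQQQXQQ.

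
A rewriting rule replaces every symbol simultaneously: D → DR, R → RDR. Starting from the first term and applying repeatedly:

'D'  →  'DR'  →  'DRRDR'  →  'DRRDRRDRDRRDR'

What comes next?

DRRDRRDRDRRDRRDRDRRDRDRRDRRDRDRRDR

φ(DRRDRRDRDRRDR) expands symbol-by-symbol to DR RDR RDR DR RDR RDR DR RDR DR RDR RDR DR RDR; joining the 13 pieces gives the next term.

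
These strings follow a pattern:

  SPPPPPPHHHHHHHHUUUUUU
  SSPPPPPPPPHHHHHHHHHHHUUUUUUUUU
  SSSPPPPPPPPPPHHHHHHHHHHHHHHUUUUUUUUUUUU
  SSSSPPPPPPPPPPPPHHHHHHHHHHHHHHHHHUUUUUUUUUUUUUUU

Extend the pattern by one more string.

SSSSSPPPPPPPPPPPPPPHHHHHHHHHHHHHHHHHHHHUUUUUUUUUUUUUUUUUU

Each string has the form S^{n-1} P^{2n+2} H^{3n+2} U^{3n}, where the shown terms are n = 2, 3, 4, 5.
Setting n = 6 gives 5, 14, 20, 18 characters in each block.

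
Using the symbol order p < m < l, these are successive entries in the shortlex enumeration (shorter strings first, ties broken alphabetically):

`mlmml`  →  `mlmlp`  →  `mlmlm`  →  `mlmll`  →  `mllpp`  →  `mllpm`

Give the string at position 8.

Advancing 2 positions from mllpm through mllpm → mllpl reaches term 8.

mllmp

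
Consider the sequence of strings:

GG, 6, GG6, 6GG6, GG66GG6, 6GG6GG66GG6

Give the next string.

Each term (from the third on) is the two preceding terms concatenated in order: term 3 = GG·6 = GG6.
Continuing: GG66GG6 · 6GG6GG66GG6 gives term 7.

GG66GG66GG6GG66GG6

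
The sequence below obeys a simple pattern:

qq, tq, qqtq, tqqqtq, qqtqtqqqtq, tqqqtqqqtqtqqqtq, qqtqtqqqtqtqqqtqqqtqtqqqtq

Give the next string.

This is a Fibonacci-style word recurrence s(k) = s(k−2)·s(k−1): e.g. qq·tq = qqtq.
So term 8 is tqqqtqqqtqtqqqtq·qqtqtqqqtqtqqqtqqqtqtqqqtq.

tqqqtqqqtqtqqqtqqqtqtqqqtqtqqqtqqqtqtqqqtq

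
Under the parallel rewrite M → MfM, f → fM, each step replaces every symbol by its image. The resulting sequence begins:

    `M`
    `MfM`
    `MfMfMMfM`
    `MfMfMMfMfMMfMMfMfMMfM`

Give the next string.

Replace each of the 21 characters of MfMfMMfMfMMfMMfMfMMfM in place — MfM fM MfM fM MfM MfM fM MfM fM MfM MfM fM MfM MfM fM MfM fM MfM MfM fM MfM — and concatenate.

MfMfMMfMfMMfMMfMfMMfMfMMfMMfMfMMfMMfMfMMfMfMMfMMfMfMMfM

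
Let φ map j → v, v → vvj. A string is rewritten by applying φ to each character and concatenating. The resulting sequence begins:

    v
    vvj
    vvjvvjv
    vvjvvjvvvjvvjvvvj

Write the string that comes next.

vvjvvjvvvjvvjvvvjvvjvvjvvvjvvjvvvjvvjvvjv

φ(vvjvvjvvvjvvjvvvj) expands symbol-by-symbol to vvj vvj v vvj vvj v vvj vvj vvj v vvj vvj v vvj vvj vvj v; joining the 17 pieces gives the next term.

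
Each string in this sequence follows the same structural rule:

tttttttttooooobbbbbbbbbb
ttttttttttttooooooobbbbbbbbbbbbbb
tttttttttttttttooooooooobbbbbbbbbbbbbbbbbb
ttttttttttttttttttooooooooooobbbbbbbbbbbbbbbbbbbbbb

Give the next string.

Term n consists of 3n+3 t's, followed by 2n+1 o's, followed by 4n+2 b's, where the shown terms are n = 2, 3, 4, 5.
For the next term, n = 6, so the run lengths are 21, 13, 26.

tttttttttttttttttttttooooooooooooobbbbbbbbbbbbbbbbbbbbbbbbbb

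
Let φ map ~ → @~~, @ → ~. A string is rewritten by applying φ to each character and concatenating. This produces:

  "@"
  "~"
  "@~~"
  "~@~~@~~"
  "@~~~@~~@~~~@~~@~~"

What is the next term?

Applying the rule to each of the 17 symbols of @~~~@~~@~~~@~~@~~ gives the pieces ~ @~~ @~~ @~~ ~ @~~ @~~ ~ @~~ @~~ @~~ ~ @~~ @~~ ~ @~~ @~~, which concatenate to the answer.

~@~~@~~@~~~@~~@~~~@~~@~~@~~~@~~@~~~@~~@~~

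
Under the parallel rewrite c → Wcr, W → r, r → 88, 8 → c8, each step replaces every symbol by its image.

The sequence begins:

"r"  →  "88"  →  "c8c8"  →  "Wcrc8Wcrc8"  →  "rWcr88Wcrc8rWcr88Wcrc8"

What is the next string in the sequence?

Applying the rule to each of the 22 symbols of rWcr88Wcrc8rWcr88Wcrc8 gives the pieces 88 r Wcr 88 c8 c8 r Wcr 88 Wcr c8 88 r Wcr 88 c8 c8 r Wcr 88 Wcr c8, which concatenate to the answer.

88rWcr88c8c8rWcr88Wcrc888rWcr88c8c8rWcr88Wcrc8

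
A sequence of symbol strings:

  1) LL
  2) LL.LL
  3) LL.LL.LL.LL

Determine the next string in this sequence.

Each string is two copies of the previous one joined by '.'.
One more doubling of LL.LL.LL.LL gives the answer.

LL.LL.LL.LL.LL.LL.LL.LL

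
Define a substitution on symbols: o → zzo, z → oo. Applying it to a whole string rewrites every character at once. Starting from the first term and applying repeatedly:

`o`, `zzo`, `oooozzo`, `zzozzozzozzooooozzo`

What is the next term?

Rewriting the 19 symbols of zzozzozzozzooooozzo one by one yields oo oo zzo oo oo zzo oo oo zzo oo oo zzo zzo zzo zzo zzo oo oo zzo; concatenated:

oooozzooooozzooooozzooooozzozzozzozzozzooooozzo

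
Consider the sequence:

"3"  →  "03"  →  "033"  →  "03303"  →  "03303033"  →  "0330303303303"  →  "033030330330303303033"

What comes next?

Each term (from the third on) is the previous term followed by the one before it: term 3 = 03·3 = 033.
So term 8 is 033030330330303303033·0330303303303.

0330303303303033030330330303303303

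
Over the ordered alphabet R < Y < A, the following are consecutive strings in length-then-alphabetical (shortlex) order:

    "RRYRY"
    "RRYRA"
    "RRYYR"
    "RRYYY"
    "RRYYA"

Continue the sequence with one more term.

RRYAR

The successor of RRYYA increments the rightmost position that isn't already A and resets every position after it to R.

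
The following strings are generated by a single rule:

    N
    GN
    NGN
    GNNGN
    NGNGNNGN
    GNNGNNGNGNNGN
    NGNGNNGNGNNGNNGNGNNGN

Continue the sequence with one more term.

GNNGNNGNGNNGNNGNGNNGNGNNGNNGNGNNGN

Each term (from the third on) is the two preceding terms concatenated in order: term 3 = N·GN = NGN.
So term 8 is GNNGNNGNGNNGN·NGNGNNGNGNNGNNGNGNNGN.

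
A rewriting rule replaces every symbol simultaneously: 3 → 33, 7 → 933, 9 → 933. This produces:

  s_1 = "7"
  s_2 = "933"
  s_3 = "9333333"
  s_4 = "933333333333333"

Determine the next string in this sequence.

Rewriting the 15 symbols of 933333333333333 one by one yields 933 33 33 33 33 33 33 33 33 33 33 33 33 33 33; concatenated:

9333333333333333333333333333333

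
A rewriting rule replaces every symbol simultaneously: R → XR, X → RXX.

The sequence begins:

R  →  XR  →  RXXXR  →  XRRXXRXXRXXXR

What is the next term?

RXXXRXRRXXRXXXRRXXRXXXRRXXRXXRXXXR

φ(XRRXXRXXRXXXR) expands symbol-by-symbol to RXX XR XR RXX RXX XR RXX RXX XR RXX RXX RXX XR; joining the 13 pieces gives the next term.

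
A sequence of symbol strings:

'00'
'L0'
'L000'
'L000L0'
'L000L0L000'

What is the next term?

From term 3 onward, concatenate the last term with the second-to-last: L0·00 = L000, L000·L0 = L000L0, …
The next term joins L000L0L000 and L000L0.

L000L0L000L000L0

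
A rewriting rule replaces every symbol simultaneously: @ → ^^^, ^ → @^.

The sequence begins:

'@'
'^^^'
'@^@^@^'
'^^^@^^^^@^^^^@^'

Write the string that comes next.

@^@^@^^^^@^@^@^@^^^^@^@^@^@^^^^@^

Replace each of the 15 characters of ^^^@^^^^@^^^^@^ in place — @^ @^ @^ ^^^ @^ @^ @^ @^ ^^^ @^ @^ @^ @^ ^^^ @^ — and concatenate.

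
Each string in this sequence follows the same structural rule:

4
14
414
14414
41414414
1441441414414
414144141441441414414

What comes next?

1441441414414414144141441441414414

This is a Fibonacci-style word recurrence s(k) = s(k−2)·s(k−1): e.g. 4·14 = 414.
Continuing: 1441441414414 · 414144141441441414414 gives term 8.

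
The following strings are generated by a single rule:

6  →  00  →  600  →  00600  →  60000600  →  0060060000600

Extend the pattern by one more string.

600006000060060000600

This is a Fibonacci-style word recurrence s(k) = s(k−2)·s(k−1): e.g. 6·00 = 600.
The next term joins 60000600 and 0060060000600.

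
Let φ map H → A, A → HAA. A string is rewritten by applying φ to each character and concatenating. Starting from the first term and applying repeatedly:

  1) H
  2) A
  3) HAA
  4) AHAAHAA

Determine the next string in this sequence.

Rewriting each symbol of AHAAHAA: A→HAA, H→A, A→HAA, A→HAA, H→A, A→HAA, A→HAA, which concatenates to HAA A HAA HAA A HAA HAA.

HAAAHAAHAAAHAAHAA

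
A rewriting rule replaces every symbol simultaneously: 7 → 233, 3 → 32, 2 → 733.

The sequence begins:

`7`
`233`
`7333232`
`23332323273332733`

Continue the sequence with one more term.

φ(23332323273332733) expands symbol-by-symbol to 733 32 32 32 733 32 733 32 733 233 32 32 32 733 233 32 32; joining the 17 pieces gives the next term.

73332323273332733327332333232327332333232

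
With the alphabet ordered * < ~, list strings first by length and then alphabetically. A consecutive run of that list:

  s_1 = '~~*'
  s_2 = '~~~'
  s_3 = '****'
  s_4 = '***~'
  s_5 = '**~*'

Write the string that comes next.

Find the rightmost character of **~* below ~, bump it to the next letter, and reset everything to its right to *.

**~~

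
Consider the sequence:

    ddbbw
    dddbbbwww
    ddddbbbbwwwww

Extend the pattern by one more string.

Each string has the form d^{n+1} b^{n+1} w^{2n-1} (n = 1, 2, …).
At n = 4 the blocks have lengths 5, 5, 7.

dddddbbbbbwwwwwww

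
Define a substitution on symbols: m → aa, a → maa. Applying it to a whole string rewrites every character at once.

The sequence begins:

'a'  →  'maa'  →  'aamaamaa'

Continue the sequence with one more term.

Rewriting each symbol of aamaamaa: a→maa, a→maa, m→aa, a→maa, a→maa, m→aa, a→maa, a→maa, which concatenates to maa maa aa maa maa aa maa maa.

maamaaaamaamaaaamaamaa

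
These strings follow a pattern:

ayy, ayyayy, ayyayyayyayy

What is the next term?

Every step duplicates the string.
Doubling ayyayyayyayy:

ayyayyayyayyayyayyayyayy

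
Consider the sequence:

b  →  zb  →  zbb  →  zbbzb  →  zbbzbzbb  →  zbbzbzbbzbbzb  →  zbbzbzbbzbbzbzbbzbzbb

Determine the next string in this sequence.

zbbzbzbbzbbzbzbbzbzbbzbbzbzbbzbbzb

Each term (from the third on) is the previous term followed by the one before it: term 3 = zb·b = zbb.
Continuing: zbbzbzbbzbbzbzbbzbzbb · zbbzbzbbzbbzb gives term 8.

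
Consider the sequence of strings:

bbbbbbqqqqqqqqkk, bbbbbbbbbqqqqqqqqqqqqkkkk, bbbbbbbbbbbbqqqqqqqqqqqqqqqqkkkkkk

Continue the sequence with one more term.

bbbbbbbbbbbbbbbqqqqqqqqqqqqqqqqqqqqkkkkkkkk

Reading off run lengths: b runs 6, 9, 12; q runs 8, 12, 16; k runs 2, 4, 6 — each is linear in n, where the shown terms are n = 2, 3, 4.
For the next term, n = 5, so the run lengths are 15, 20, 8.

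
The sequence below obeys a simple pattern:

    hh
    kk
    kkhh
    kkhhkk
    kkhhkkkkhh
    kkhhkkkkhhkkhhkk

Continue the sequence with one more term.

From term 3 onward, concatenate the last term with the second-to-last: kk·hh = kkhh, kkhh·kk = kkhhkk, …
So term 7 is kkhhkkkkhhkkhhkk·kkhhkkkkhh.

kkhhkkkkhhkkhhkkkkhhkkkkhh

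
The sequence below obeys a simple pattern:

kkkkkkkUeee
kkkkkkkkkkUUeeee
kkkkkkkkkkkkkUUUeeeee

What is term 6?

kkkkkkkkkkkkkkkkkkkkkkUUUUUUeeeeeeee

Each string has the form k^{3n-2} U^{n-2} e^{n}, where the shown terms are n = 3, 4, 5.
For term 6, n = 8, so the run lengths are 22, 6, 8.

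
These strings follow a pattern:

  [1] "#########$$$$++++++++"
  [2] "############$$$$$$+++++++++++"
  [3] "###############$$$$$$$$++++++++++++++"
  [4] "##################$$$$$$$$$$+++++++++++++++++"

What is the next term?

#####################$$$$$$$$$$$$++++++++++++++++++++

Each string has the form #^{3n+3} $^{2n} +^{3n+2}, where the shown terms are n = 2, 3, 4, 5.
At n = 6 the blocks have lengths 21, 12, 20.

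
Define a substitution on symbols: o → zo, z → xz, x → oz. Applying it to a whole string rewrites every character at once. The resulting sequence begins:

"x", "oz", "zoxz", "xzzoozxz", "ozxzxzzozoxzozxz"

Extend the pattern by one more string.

φ(ozxzxzzozoxzozxz) expands symbol-by-symbol to zo xz oz xz oz xz xz zo xz zo oz xz zo xz oz xz; joining the 16 pieces gives the next term.

zoxzozxzozxzxzzoxzzoozxzzoxzozxz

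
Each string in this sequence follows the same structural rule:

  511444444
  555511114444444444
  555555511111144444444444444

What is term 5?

The n-th term is 3n-2 5's then 2n 1's then 4n+2 4's (n = 1, 2, …).
For term 5, n = 5, so the run lengths are 13, 10, 22.

555555555555511111111114444444444444444444444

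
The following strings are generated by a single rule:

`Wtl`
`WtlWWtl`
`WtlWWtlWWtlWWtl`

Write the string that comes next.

WtlWWtlWWtlWWtlWWtlWWtlWWtlWWtl

Every step duplicates the string with 'W' between the halves.
So the next term is two copies of WtlWWtlWWtlWWtl with 'W' between the halves.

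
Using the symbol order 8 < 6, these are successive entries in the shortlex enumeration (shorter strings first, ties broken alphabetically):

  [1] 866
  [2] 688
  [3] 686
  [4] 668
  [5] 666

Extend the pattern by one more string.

8888

666 is the last string of length 3, so the next is the first of length 4: 8 repeated 4 times.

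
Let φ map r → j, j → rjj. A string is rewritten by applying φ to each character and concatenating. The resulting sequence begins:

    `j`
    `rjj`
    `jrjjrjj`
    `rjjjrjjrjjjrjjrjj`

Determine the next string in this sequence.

φ(rjjjrjjrjjjrjjrjj) expands symbol-by-symbol to j rjj rjj rjj j rjj rjj j rjj rjj rjj j rjj rjj j rjj rjj; joining the 17 pieces gives the next term.

jrjjrjjrjjjrjjrjjjrjjrjjrjjjrjjrjjjrjjrjj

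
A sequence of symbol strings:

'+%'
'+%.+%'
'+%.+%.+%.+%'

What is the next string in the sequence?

+%.+%.+%.+%.+%.+%.+%.+%

Every step duplicates the string with '.' between the halves.
So the next term is two copies of +%.+%.+%.+% with '.' between the halves.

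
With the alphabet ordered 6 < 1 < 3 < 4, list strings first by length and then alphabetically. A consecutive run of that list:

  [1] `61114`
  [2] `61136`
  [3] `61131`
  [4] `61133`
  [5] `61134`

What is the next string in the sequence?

The successor of 61134 increments the rightmost position that isn't already 4 and resets every position after it to 6.

61146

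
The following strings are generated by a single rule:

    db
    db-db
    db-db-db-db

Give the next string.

Every step duplicates the string with '-' between the halves.
Doubling db-db-db-db with '-' between the halves:

db-db-db-db-db-db-db-db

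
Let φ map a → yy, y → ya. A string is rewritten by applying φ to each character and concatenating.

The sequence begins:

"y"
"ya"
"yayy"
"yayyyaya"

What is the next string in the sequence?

yayyyayayayyyayy

Rewriting each symbol of yayyyaya: y→ya, a→yy, y→ya, y→ya, y→ya, a→yy, y→ya, a→yy, which concatenates to ya yy ya ya ya yy ya yy.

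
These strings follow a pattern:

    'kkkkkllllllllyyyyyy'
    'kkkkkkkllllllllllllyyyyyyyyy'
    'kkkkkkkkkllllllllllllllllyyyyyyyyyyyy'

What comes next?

Reading off run lengths: k runs 5, 7, 9; l runs 8, 12, 16; y runs 6, 9, 12 — each is linear in n, where the shown terms are n = 2, 3, 4.
For the next term, n = 5, so the run lengths are 11, 20, 15.

kkkkkkkkkkkllllllllllllllllllllyyyyyyyyyyyyyyy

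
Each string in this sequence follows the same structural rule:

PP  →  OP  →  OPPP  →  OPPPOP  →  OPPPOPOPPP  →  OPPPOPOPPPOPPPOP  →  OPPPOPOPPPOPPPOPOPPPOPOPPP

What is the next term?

This is a Fibonacci-style word recurrence s(k) = s(k−1)·s(k−2): e.g. OP·PP = OPPP.
So term 8 is OPPPOPOPPPOPPPOPOPPPOPOPPP·OPPPOPOPPPOPPPOP.

OPPPOPOPPPOPPPOPOPPPOPOPPPOPPPOPOPPPOPPPOP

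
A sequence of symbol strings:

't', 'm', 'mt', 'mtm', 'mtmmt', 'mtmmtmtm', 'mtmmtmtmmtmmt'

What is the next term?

mtmmtmtmmtmmtmtmmtmtm

From term 3 onward, concatenate the last term with the second-to-last: m·t = mt, mt·m = mtm, …
So term 8 is mtmmtmtmmtmmt·mtmmtmtm.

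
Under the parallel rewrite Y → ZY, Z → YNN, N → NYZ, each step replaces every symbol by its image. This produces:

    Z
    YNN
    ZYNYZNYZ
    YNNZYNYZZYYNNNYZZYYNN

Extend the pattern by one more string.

Rewriting the 21 symbols of YNNZYNYZZYYNNNYZZYYNN one by one yields ZY NYZ NYZ YNN ZY NYZ ZY YNN YNN ZY ZY NYZ NYZ NYZ ZY YNN YNN ZY ZY NYZ NYZ; concatenated:

ZYNYZNYZYNNZYNYZZYYNNYNNZYZYNYZNYZNYZZYYNNYNNZYZYNYZNYZ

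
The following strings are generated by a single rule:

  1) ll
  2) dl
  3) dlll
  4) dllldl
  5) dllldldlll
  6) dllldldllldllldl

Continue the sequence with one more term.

This is a Fibonacci-style word recurrence s(k) = s(k−1)·s(k−2): e.g. dl·ll = dlll.
So term 7 is dllldldllldllldl·dllldldlll.

dllldldllldllldldllldldlll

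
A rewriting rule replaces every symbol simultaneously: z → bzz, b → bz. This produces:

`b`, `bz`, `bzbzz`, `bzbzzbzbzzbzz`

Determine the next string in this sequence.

bzbzzbzbzzbzzbzbzzbzbzzbzzbzbzzbzz

Replace each of the 13 characters of bzbzzbzbzzbzz in place — bz bzz bz bzz bzz bz bzz bz bzz bzz bz bzz bzz — and concatenate.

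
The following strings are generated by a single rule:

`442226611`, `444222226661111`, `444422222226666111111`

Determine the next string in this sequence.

444442222222226666611111111

Term n consists of n+1 4's, followed by 2n+1 2's, followed by n+1 6's, followed by 2n 1's (n = 1, 2, …).
For the next term, n = 4, so the run lengths are 5, 9, 5, 8.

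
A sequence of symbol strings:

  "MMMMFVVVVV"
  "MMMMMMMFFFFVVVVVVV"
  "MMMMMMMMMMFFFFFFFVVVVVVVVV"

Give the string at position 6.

Each string has the form M^{3n+1} F^{3n-2} V^{2n+3} (n = 1, 2, …).
Setting n = 6 gives 19, 16, 15 characters in each block.

MMMMMMMMMMMMMMMMMMMFFFFFFFFFFFFFFFFVVVVVVVVVVVVVVV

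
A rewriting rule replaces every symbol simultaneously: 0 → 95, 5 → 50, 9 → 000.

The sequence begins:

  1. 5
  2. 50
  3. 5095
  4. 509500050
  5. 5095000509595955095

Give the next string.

5095000509595955095000500005000050509500050

Applying the rule to each of the 19 symbols of 5095000509595955095 gives the pieces 50 95 000 50 95 95 95 50 95 000 50 000 50 000 50 50 95 000 50, which concatenate to the answer.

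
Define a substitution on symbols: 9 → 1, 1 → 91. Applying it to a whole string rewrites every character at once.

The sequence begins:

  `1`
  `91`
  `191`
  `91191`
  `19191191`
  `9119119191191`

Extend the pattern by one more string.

Rewriting the 13 symbols of 9119119191191 one by one yields 1 91 91 1 91 91 1 91 1 91 91 1 91; concatenated:

191911919119119191191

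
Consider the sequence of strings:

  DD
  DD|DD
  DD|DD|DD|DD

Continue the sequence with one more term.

Every step duplicates the string with '|' between the halves.
So the next term is two copies of DD|DD|DD|DD with '|' between the halves.

DD|DD|DD|DD|DD|DD|DD|DD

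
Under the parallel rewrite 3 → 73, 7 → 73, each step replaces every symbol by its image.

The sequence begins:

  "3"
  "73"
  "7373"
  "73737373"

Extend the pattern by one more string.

7373737373737373

Apply φ to 73737373 symbol by symbol: 7→73, 3→73, 7→73, 3→73, 7→73, 3→73, 7→73, 3→73; joined: 73 73 73 73 73 73 73 73.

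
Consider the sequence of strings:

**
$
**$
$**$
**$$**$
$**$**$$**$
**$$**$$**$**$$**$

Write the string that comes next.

$**$**$$**$**$$**$$**$**$$**$

This is a Fibonacci-style word recurrence s(k) = s(k−2)·s(k−1): e.g. **·$ = **$.
Continuing: $**$**$$**$ · **$$**$$**$**$$**$ gives term 8.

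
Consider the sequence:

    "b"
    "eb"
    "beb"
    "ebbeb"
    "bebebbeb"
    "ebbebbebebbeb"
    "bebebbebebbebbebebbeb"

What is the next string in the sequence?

ebbebbebebbebbebebbebebbebbebebbeb

From term 3 onward, concatenate the second-to-last term with the last: b·eb = beb, eb·beb = ebbeb, …
Continuing: ebbebbebebbeb · bebebbebebbebbebebbeb gives term 8.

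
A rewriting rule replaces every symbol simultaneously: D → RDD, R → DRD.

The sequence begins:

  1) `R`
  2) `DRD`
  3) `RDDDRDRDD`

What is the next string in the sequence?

Rewriting each symbol of RDDDRDRDD: R→DRD, D→RDD, D→RDD, D→RDD, R→DRD, D→RDD, R→DRD, D→RDD, D→RDD, which concatenates to DRD RDD RDD RDD DRD RDD DRD RDD RDD.

DRDRDDRDDRDDDRDRDDDRDRDDRDD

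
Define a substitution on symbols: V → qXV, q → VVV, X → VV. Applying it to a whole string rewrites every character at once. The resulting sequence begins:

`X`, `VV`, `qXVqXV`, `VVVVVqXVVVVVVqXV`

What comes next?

Rewriting the 16 symbols of VVVVVqXVVVVVVqXV one by one yields qXV qXV qXV qXV qXV VVV VV qXV qXV qXV qXV qXV qXV VVV VV qXV; concatenated:

qXVqXVqXVqXVqXVVVVVVqXVqXVqXVqXVqXVqXVVVVVVqXV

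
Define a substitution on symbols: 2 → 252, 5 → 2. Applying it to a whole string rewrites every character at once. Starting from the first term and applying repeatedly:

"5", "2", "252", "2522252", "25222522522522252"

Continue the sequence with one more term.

φ(25222522522522252) expands symbol-by-symbol to 252 2 252 252 252 2 252 252 2 252 252 2 252 252 252 2 252; joining the 17 pieces gives the next term.

25222522522522252252225225222522522522252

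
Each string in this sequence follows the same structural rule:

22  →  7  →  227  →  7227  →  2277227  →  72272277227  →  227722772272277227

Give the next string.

72272277227227722772272277227

This is a Fibonacci-style word recurrence s(k) = s(k−2)·s(k−1): e.g. 22·7 = 227.
So term 8 is 72272277227·227722772272277227.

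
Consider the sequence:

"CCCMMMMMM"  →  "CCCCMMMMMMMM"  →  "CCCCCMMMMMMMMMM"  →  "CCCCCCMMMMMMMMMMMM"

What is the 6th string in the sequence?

Each string has the form C^{n+1} M^{2n+2}, where the shown terms are n = 2, 3, 4, 5.
At n = 7 the blocks have lengths 8, 16.

CCCCCCCCMMMMMMMMMMMMMMMM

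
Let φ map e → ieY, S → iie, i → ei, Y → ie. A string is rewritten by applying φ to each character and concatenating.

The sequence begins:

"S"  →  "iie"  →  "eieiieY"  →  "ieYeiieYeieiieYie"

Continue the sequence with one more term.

Rewriting the 17 symbols of ieYeiieYeieiieYie one by one yields ei ieY ie ieY ei ei ieY ie ieY ei ieY ei ei ieY ie ei ieY; concatenated:

eiieYieieYeieiieYieieYeiieYeieiieYieeiieY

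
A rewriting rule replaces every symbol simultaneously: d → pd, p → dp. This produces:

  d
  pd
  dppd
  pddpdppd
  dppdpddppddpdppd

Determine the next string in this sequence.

pddpdppddppdpddpdppdpddppddpdppd

Applying the rule to each of the 16 symbols of dppdpddppddpdppd gives the pieces pd dp dp pd dp pd pd dp dp pd pd dp pd dp dp pd, which concatenate to the answer.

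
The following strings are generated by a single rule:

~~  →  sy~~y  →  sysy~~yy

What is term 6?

sysysysysy~~yyyyy

Every step adds sy to the front and y to the end of the previous string.
From sysy~~yy, 3 further steps: sysy~~yy → sysysy~~yyy → sysysysy~~yyyy → (answer).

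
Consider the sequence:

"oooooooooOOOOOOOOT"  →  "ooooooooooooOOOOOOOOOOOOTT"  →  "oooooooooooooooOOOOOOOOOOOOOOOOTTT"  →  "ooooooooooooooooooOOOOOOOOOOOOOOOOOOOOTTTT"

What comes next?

Term n consists of 3n+3 o's, followed by 4n O's, followed by n-1 T's, where the shown terms are n = 2, 3, 4, 5.
Setting n = 6 gives 21, 24, 5 characters in each block.

oooooooooooooooooooooOOOOOOOOOOOOOOOOOOOOOOOOTTTTT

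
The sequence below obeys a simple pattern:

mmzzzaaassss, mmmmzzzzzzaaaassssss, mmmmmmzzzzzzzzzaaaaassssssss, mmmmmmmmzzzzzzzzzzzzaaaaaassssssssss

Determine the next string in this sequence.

Term n consists of 2n m's, followed by 3n z's, followed by n+2 a's, followed by 2n+2 s's (n = 1, 2, …).
Setting n = 5 gives 10, 15, 7, 12 characters in each block.

mmmmmmmmmmzzzzzzzzzzzzzzzaaaaaaassssssssssss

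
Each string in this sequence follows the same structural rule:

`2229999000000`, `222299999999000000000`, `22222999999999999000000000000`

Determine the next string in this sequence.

Each string has the form 2^{n+2} 9^{4n} 0^{3n+3} (n = 1, 2, …).
At n = 4 the blocks have lengths 6, 16, 15.

2222229999999999999999000000000000000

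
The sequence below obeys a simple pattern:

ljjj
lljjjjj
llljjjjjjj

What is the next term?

lllljjjjjjjjj

Term n consists of n l's, followed by 2n+1 j's (n = 1, 2, …).
For the next term, n = 4, so the run lengths are 4, 9.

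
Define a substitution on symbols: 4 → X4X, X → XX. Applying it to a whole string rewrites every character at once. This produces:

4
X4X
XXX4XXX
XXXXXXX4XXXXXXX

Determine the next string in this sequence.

Rewriting the 15 symbols of XXXXXXX4XXXXXXX one by one yields XX XX XX XX XX XX XX X4X XX XX XX XX XX XX XX; concatenated:

XXXXXXXXXXXXXXX4XXXXXXXXXXXXXXX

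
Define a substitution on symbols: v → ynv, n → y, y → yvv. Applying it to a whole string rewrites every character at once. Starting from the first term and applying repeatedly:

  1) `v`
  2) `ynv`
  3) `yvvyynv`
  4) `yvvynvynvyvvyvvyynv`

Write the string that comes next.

Rewriting the 19 symbols of yvvynvynvyvvyvvyynv one by one yields yvv ynv ynv yvv y ynv yvv y ynv yvv ynv ynv yvv ynv ynv yvv yvv y ynv; concatenated:

yvvynvynvyvvyynvyvvyynvyvvynvynvyvvynvynvyvvyvvyynv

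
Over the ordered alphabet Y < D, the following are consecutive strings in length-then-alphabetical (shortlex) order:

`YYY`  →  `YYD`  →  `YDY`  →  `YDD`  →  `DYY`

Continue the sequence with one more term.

Treat DYY as a base-2 numeral over the given alphabet and add one, carrying through any trailing D's.

DYD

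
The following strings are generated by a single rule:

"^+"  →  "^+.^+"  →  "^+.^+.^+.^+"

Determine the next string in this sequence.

Every step duplicates the string with '.' between the halves.
Doubling ^+.^+.^+.^+ with '.' between the halves:

^+.^+.^+.^+.^+.^+.^+.^+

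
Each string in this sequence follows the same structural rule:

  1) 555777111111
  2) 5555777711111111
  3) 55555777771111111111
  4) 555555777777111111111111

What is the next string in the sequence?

5555555777777711111111111111

The n-th term is n 5's then n 7's then 2n 1's, where the shown terms are n = 3, 4, 5, 6.
For the next term, n = 7, so the run lengths are 7, 7, 14.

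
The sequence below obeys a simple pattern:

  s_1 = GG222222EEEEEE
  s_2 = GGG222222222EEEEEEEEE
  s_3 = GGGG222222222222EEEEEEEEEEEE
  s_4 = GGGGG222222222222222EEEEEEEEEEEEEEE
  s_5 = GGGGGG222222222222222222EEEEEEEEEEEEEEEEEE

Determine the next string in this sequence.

The n-th term is n G's then 3n 2's then 3n E's, where the shown terms are n = 2, 3, 4, 5, 6.
For the next term, n = 7, so the run lengths are 7, 21, 21.

GGGGGGG222222222222222222222EEEEEEEEEEEEEEEEEEEEE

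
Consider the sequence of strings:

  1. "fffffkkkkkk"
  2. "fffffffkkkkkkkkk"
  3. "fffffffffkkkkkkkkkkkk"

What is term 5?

fffffffffffffkkkkkkkkkkkkkkkkkk

Term n consists of 2n+1 f's, followed by 3n k's, where the shown terms are n = 2, 3, 4.
For term 5, n = 6, so the run lengths are 13, 18.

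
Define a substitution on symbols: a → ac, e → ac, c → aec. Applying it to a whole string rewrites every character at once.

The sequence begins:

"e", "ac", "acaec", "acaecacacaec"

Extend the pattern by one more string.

Expanding acaecacacaec: a→ac, c→aec, a→ac, e→ac, c→aec, a→ac, c→aec, a→ac, c→aec, a→ac, e→ac, c→aec. Concatenated: ac aec ac ac aec ac aec ac aec ac ac aec.

acaecacacaecacaecacaecacacaec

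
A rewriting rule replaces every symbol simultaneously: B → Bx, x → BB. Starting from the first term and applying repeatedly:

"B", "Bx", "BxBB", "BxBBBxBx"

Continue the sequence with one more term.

BxBBBxBxBxBBBxBB

Expanding BxBBBxBx: B→Bx, x→BB, B→Bx, B→Bx, B→Bx, x→BB, B→Bx, x→BB. Concatenated: Bx BB Bx Bx Bx BB Bx BB.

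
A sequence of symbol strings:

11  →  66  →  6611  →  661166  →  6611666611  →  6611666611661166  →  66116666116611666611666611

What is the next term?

661166661166116666116666116611666611661166

This is a Fibonacci-style word recurrence s(k) = s(k−1)·s(k−2): e.g. 66·11 = 6611.
So term 8 is 66116666116611666611666611·6611666611661166.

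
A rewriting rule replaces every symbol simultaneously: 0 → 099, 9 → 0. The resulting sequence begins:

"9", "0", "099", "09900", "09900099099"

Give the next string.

Apply φ to 09900099099 symbol by symbol: 0→099, 9→0, 9→0, 0→099, 0→099, 0→099, 9→0, 9→0, 0→099, 9→0, 9→0; joined: 099 0 0 099 099 099 0 0 099 0 0.

099000990990990009900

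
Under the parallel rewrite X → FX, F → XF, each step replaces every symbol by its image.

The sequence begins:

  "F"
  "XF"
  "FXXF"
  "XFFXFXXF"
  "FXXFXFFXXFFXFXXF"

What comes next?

Rewriting the 16 symbols of FXXFXFFXXFFXFXXF one by one yields XF FX FX XF FX XF XF FX FX XF XF FX XF FX FX XF; concatenated:

XFFXFXXFFXXFXFFXFXXFXFFXXFFXFXXF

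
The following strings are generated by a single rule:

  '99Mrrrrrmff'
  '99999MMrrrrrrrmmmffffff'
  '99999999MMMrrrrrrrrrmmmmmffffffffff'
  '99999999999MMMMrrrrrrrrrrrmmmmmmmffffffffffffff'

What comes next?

99999999999999MMMMMrrrrrrrrrrrrrmmmmmmmmmffffffffffffffffff

Each string has the form 9^{3n-1} M^{n} r^{2n+3} m^{2n-1} f^{4n-2} (n = 1, 2, …).
At n = 5 the blocks have lengths 14, 5, 13, 9, 18.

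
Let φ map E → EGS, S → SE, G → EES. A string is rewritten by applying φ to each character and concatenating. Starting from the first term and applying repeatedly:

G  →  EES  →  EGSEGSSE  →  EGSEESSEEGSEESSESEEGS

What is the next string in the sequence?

φ(EGSEESSEEGSEESSESEEGS) expands symbol-by-symbol to EGS EES SE EGS EGS SE SE EGS EGS EES SE EGS EGS SE SE EGS SE EGS EGS EES SE; joining the 21 pieces gives the next term.

EGSEESSEEGSEGSSESEEGSEGSEESSEEGSEGSSESEEGSSEEGSEGSEESSE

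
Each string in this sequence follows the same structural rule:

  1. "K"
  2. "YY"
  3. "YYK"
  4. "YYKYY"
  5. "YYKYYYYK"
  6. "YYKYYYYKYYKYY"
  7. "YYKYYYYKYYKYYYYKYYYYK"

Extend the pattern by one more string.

YYKYYYYKYYKYYYYKYYYYKYYKYYYYKYYKYY

Each term (from the third on) is the previous term followed by the one before it: term 3 = YY·K = YYK.
The next term joins YYKYYYYKYYKYYYYKYYYYK and YYKYYYYKYYKYY.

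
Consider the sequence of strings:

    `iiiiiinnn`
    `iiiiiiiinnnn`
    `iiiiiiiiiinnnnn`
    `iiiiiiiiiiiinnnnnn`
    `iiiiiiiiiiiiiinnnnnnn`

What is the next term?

Each string has the form i^{2n} n^{n}, where the shown terms are n = 3, 4, 5, 6, 7.
Setting n = 8 gives 16, 8 characters in each block.

iiiiiiiiiiiiiiiinnnnnnnn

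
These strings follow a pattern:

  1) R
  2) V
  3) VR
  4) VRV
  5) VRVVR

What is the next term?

Each term (from the third on) is the previous term followed by the one before it: term 3 = V·R = VR.
The next term joins VRVVR and VRV.

VRVVRVRV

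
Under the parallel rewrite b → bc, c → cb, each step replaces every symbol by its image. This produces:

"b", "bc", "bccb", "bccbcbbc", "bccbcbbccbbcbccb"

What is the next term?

Rewriting the 16 symbols of bccbcbbccbbcbccb one by one yields bc cb cb bc cb bc bc cb cb bc bc cb bc cb cb bc; concatenated:

bccbcbbccbbcbccbcbbcbccbbccbcbbc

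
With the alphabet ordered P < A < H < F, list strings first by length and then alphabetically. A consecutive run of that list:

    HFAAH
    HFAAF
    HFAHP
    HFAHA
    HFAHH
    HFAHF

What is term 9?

HFAFH

Advancing 3 positions from HFAHF through HFAHF → HFAFP → HFAFA reaches term 9.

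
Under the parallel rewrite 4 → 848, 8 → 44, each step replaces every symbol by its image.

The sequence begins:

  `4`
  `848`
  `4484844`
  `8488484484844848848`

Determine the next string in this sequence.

Rewriting the 19 symbols of 8488484484844848848 one by one yields 44 848 44 44 848 44 848 848 44 848 44 848 848 44 848 44 44 848 44; concatenated:

44848444484844848848448484484884844848444484844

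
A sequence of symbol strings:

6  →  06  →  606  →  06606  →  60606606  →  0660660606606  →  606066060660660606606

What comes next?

This is a Fibonacci-style word recurrence s(k) = s(k−2)·s(k−1): e.g. 6·06 = 606.
Continuing: 0660660606606 · 606066060660660606606 gives term 8.

0660660606606606066060660660606606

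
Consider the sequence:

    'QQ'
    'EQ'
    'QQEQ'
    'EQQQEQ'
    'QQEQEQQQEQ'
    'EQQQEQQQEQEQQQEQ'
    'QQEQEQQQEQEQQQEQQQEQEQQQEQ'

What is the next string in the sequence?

This is a Fibonacci-style word recurrence s(k) = s(k−2)·s(k−1): e.g. QQ·EQ = QQEQ.
Continuing: EQQQEQQQEQEQQQEQ · QQEQEQQQEQEQQQEQQQEQEQQQEQ gives term 8.

EQQQEQQQEQEQQQEQQQEQEQQQEQEQQQEQQQEQEQQQEQ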